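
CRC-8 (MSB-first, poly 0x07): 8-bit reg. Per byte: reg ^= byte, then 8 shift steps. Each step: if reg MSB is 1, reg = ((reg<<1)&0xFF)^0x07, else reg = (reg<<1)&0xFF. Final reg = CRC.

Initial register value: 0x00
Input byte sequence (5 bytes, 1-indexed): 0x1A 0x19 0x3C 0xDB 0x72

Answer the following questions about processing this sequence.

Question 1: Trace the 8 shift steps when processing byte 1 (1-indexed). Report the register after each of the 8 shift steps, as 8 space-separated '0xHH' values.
Answer: 0x34 0x68 0xD0 0xA7 0x49 0x92 0x23 0x46

Derivation:
Register before byte 1: 0x00
After XOR with byte 0x1A: 0x1A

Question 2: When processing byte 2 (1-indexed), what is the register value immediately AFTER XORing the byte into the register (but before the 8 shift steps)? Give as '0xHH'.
Register before byte 2: 0x46
Byte 2: 0x19
0x46 XOR 0x19 = 0x5F

Answer: 0x5F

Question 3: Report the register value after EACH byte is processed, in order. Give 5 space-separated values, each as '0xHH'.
0x46 0x9A 0x7B 0x69 0x41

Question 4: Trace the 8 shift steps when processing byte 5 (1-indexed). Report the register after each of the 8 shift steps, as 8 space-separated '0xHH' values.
After byte 1 (0x1A): reg=0x46
After byte 2 (0x19): reg=0x9A
After byte 3 (0x3C): reg=0x7B
After byte 4 (0xDB): reg=0x69
Register before byte 5: 0x69
After XOR with byte 0x72: 0x1B

Answer: 0x36 0x6C 0xD8 0xB7 0x69 0xD2 0xA3 0x41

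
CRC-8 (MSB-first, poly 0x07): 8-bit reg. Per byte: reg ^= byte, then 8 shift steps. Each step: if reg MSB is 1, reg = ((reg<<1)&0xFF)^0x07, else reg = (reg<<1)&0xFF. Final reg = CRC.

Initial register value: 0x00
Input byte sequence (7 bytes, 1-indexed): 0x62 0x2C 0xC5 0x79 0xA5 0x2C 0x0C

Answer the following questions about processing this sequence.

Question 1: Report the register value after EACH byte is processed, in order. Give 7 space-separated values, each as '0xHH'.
0x29 0x1B 0x14 0x04 0x6E 0xC9 0x55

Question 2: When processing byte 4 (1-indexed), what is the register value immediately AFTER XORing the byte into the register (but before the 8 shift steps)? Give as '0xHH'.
Answer: 0x6D

Derivation:
Register before byte 4: 0x14
Byte 4: 0x79
0x14 XOR 0x79 = 0x6D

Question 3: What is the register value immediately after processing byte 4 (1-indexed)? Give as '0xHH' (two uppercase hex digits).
Answer: 0x04

Derivation:
After byte 1 (0x62): reg=0x29
After byte 2 (0x2C): reg=0x1B
After byte 3 (0xC5): reg=0x14
After byte 4 (0x79): reg=0x04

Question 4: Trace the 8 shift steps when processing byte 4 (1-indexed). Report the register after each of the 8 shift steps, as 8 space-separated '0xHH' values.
After byte 1 (0x62): reg=0x29
After byte 2 (0x2C): reg=0x1B
After byte 3 (0xC5): reg=0x14
Register before byte 4: 0x14
After XOR with byte 0x79: 0x6D

Answer: 0xDA 0xB3 0x61 0xC2 0x83 0x01 0x02 0x04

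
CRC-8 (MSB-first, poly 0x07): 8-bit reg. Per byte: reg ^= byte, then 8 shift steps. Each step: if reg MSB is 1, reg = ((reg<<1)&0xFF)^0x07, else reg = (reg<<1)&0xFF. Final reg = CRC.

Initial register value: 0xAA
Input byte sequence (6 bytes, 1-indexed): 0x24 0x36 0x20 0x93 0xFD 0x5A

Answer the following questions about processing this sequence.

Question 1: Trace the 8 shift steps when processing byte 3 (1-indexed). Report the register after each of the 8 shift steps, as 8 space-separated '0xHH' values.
Answer: 0x83 0x01 0x02 0x04 0x08 0x10 0x20 0x40

Derivation:
After byte 1 (0x24): reg=0xA3
After byte 2 (0x36): reg=0xE2
Register before byte 3: 0xE2
After XOR with byte 0x20: 0xC2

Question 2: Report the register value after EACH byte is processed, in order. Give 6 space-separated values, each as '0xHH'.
0xA3 0xE2 0x40 0x37 0x78 0xEE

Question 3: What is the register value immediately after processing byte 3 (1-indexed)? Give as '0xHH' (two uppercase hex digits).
After byte 1 (0x24): reg=0xA3
After byte 2 (0x36): reg=0xE2
After byte 3 (0x20): reg=0x40

Answer: 0x40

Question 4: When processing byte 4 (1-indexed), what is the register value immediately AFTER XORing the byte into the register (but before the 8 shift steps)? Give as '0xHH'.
Answer: 0xD3

Derivation:
Register before byte 4: 0x40
Byte 4: 0x93
0x40 XOR 0x93 = 0xD3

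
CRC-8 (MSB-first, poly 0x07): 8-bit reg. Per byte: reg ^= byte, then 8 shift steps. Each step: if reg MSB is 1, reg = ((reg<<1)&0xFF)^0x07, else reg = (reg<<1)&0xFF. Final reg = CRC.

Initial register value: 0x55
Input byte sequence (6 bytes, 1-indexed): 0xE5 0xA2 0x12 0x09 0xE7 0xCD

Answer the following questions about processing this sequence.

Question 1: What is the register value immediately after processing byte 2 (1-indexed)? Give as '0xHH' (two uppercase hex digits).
After byte 1 (0xE5): reg=0x19
After byte 2 (0xA2): reg=0x28

Answer: 0x28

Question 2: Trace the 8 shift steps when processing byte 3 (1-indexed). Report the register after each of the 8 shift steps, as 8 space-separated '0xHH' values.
After byte 1 (0xE5): reg=0x19
After byte 2 (0xA2): reg=0x28
Register before byte 3: 0x28
After XOR with byte 0x12: 0x3A

Answer: 0x74 0xE8 0xD7 0xA9 0x55 0xAA 0x53 0xA6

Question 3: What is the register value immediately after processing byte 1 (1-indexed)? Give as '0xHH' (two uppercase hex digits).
Answer: 0x19

Derivation:
After byte 1 (0xE5): reg=0x19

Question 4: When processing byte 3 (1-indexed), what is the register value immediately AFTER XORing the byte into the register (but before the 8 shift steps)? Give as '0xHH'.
Answer: 0x3A

Derivation:
Register before byte 3: 0x28
Byte 3: 0x12
0x28 XOR 0x12 = 0x3A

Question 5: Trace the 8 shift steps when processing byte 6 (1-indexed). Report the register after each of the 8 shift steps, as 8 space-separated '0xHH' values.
After byte 1 (0xE5): reg=0x19
After byte 2 (0xA2): reg=0x28
After byte 3 (0x12): reg=0xA6
After byte 4 (0x09): reg=0x44
After byte 5 (0xE7): reg=0x60
Register before byte 6: 0x60
After XOR with byte 0xCD: 0xAD

Answer: 0x5D 0xBA 0x73 0xE6 0xCB 0x91 0x25 0x4A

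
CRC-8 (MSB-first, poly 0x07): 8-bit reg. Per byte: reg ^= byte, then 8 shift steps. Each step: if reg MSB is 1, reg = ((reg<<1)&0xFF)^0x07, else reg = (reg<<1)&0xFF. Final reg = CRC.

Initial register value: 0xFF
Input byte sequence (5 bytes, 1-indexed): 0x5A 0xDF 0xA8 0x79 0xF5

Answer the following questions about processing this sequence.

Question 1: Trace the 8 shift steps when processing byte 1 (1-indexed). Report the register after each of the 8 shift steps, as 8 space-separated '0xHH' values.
Register before byte 1: 0xFF
After XOR with byte 0x5A: 0xA5

Answer: 0x4D 0x9A 0x33 0x66 0xCC 0x9F 0x39 0x72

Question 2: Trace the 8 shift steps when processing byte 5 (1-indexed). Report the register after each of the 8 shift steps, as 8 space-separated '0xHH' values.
After byte 1 (0x5A): reg=0x72
After byte 2 (0xDF): reg=0x4A
After byte 3 (0xA8): reg=0xA0
After byte 4 (0x79): reg=0x01
Register before byte 5: 0x01
After XOR with byte 0xF5: 0xF4

Answer: 0xEF 0xD9 0xB5 0x6D 0xDA 0xB3 0x61 0xC2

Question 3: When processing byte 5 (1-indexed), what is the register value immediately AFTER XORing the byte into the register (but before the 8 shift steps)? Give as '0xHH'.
Register before byte 5: 0x01
Byte 5: 0xF5
0x01 XOR 0xF5 = 0xF4

Answer: 0xF4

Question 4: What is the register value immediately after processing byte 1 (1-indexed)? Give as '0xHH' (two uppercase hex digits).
Answer: 0x72

Derivation:
After byte 1 (0x5A): reg=0x72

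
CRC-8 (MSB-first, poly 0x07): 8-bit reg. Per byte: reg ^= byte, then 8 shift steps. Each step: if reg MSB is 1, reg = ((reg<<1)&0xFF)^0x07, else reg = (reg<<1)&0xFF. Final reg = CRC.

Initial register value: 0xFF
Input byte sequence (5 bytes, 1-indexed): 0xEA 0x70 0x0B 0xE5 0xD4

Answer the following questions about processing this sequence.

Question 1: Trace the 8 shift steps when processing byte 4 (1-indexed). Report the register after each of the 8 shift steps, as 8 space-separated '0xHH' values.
After byte 1 (0xEA): reg=0x6B
After byte 2 (0x70): reg=0x41
After byte 3 (0x0B): reg=0xF1
Register before byte 4: 0xF1
After XOR with byte 0xE5: 0x14

Answer: 0x28 0x50 0xA0 0x47 0x8E 0x1B 0x36 0x6C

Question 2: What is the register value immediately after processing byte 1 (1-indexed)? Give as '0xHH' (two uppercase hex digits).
Answer: 0x6B

Derivation:
After byte 1 (0xEA): reg=0x6B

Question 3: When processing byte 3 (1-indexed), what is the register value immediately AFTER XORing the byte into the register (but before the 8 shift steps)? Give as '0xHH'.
Answer: 0x4A

Derivation:
Register before byte 3: 0x41
Byte 3: 0x0B
0x41 XOR 0x0B = 0x4A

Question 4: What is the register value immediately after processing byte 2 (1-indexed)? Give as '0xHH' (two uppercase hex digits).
After byte 1 (0xEA): reg=0x6B
After byte 2 (0x70): reg=0x41

Answer: 0x41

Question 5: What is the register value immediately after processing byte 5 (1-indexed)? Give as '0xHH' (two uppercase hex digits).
After byte 1 (0xEA): reg=0x6B
After byte 2 (0x70): reg=0x41
After byte 3 (0x0B): reg=0xF1
After byte 4 (0xE5): reg=0x6C
After byte 5 (0xD4): reg=0x21

Answer: 0x21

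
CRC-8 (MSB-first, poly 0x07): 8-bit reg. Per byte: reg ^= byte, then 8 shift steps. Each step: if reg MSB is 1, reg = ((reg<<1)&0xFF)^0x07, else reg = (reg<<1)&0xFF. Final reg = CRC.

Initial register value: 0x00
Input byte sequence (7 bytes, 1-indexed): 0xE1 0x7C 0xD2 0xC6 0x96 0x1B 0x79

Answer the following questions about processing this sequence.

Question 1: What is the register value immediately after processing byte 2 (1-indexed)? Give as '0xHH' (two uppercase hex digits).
Answer: 0x25

Derivation:
After byte 1 (0xE1): reg=0xA9
After byte 2 (0x7C): reg=0x25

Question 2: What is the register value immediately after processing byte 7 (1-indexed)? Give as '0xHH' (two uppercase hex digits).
After byte 1 (0xE1): reg=0xA9
After byte 2 (0x7C): reg=0x25
After byte 3 (0xD2): reg=0xCB
After byte 4 (0xC6): reg=0x23
After byte 5 (0x96): reg=0x02
After byte 6 (0x1B): reg=0x4F
After byte 7 (0x79): reg=0x82

Answer: 0x82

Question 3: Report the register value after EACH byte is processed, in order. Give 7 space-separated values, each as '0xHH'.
0xA9 0x25 0xCB 0x23 0x02 0x4F 0x82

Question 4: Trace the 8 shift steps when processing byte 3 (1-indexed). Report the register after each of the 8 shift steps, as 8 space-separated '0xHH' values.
After byte 1 (0xE1): reg=0xA9
After byte 2 (0x7C): reg=0x25
Register before byte 3: 0x25
After XOR with byte 0xD2: 0xF7

Answer: 0xE9 0xD5 0xAD 0x5D 0xBA 0x73 0xE6 0xCB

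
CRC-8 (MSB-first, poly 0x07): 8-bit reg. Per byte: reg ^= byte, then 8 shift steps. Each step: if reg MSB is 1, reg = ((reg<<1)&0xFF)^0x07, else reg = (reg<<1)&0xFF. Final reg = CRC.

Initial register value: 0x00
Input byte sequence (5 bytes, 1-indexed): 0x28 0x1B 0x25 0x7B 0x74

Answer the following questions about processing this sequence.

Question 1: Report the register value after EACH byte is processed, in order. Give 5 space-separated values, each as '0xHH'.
0xD8 0x47 0x29 0xB9 0x6D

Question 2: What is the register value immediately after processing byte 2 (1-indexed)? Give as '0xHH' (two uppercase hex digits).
After byte 1 (0x28): reg=0xD8
After byte 2 (0x1B): reg=0x47

Answer: 0x47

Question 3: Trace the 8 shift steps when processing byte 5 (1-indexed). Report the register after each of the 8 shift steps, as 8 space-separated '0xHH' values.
Answer: 0x9D 0x3D 0x7A 0xF4 0xEF 0xD9 0xB5 0x6D

Derivation:
After byte 1 (0x28): reg=0xD8
After byte 2 (0x1B): reg=0x47
After byte 3 (0x25): reg=0x29
After byte 4 (0x7B): reg=0xB9
Register before byte 5: 0xB9
After XOR with byte 0x74: 0xCD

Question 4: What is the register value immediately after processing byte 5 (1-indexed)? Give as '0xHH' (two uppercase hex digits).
After byte 1 (0x28): reg=0xD8
After byte 2 (0x1B): reg=0x47
After byte 3 (0x25): reg=0x29
After byte 4 (0x7B): reg=0xB9
After byte 5 (0x74): reg=0x6D

Answer: 0x6D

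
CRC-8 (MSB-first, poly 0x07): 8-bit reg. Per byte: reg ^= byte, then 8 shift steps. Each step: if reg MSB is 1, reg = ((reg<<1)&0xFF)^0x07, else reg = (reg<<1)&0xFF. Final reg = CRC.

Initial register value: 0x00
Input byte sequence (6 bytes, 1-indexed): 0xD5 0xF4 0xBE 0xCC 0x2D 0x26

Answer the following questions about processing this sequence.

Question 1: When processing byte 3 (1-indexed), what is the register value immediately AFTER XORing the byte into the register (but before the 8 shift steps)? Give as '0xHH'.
Register before byte 3: 0x39
Byte 3: 0xBE
0x39 XOR 0xBE = 0x87

Answer: 0x87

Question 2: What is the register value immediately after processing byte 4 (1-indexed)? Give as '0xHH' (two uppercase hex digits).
After byte 1 (0xD5): reg=0x25
After byte 2 (0xF4): reg=0x39
After byte 3 (0xBE): reg=0x9C
After byte 4 (0xCC): reg=0xB7

Answer: 0xB7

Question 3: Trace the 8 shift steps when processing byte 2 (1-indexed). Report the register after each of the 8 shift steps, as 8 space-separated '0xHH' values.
Answer: 0xA5 0x4D 0x9A 0x33 0x66 0xCC 0x9F 0x39

Derivation:
After byte 1 (0xD5): reg=0x25
Register before byte 2: 0x25
After XOR with byte 0xF4: 0xD1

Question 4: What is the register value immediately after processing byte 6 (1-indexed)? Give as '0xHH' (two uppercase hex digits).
After byte 1 (0xD5): reg=0x25
After byte 2 (0xF4): reg=0x39
After byte 3 (0xBE): reg=0x9C
After byte 4 (0xCC): reg=0xB7
After byte 5 (0x2D): reg=0xCF
After byte 6 (0x26): reg=0x91

Answer: 0x91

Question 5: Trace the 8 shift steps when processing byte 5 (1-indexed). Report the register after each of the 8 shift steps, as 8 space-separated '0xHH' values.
Answer: 0x33 0x66 0xCC 0x9F 0x39 0x72 0xE4 0xCF

Derivation:
After byte 1 (0xD5): reg=0x25
After byte 2 (0xF4): reg=0x39
After byte 3 (0xBE): reg=0x9C
After byte 4 (0xCC): reg=0xB7
Register before byte 5: 0xB7
After XOR with byte 0x2D: 0x9A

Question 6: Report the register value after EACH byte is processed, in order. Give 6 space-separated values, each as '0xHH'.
0x25 0x39 0x9C 0xB7 0xCF 0x91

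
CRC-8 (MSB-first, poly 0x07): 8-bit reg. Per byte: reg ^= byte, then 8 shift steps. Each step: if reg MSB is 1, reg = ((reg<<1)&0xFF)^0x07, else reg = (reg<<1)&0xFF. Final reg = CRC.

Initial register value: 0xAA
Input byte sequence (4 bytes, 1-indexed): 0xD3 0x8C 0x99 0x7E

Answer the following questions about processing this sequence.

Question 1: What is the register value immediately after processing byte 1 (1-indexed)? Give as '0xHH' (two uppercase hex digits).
Answer: 0x68

Derivation:
After byte 1 (0xD3): reg=0x68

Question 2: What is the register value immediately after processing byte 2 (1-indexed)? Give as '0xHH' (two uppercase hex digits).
After byte 1 (0xD3): reg=0x68
After byte 2 (0x8C): reg=0xB2

Answer: 0xB2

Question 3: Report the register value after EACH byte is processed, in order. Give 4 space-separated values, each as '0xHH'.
0x68 0xB2 0xD1 0x44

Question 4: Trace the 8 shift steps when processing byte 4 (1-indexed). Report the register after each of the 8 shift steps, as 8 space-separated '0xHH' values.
After byte 1 (0xD3): reg=0x68
After byte 2 (0x8C): reg=0xB2
After byte 3 (0x99): reg=0xD1
Register before byte 4: 0xD1
After XOR with byte 0x7E: 0xAF

Answer: 0x59 0xB2 0x63 0xC6 0x8B 0x11 0x22 0x44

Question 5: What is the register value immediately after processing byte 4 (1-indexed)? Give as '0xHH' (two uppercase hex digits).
After byte 1 (0xD3): reg=0x68
After byte 2 (0x8C): reg=0xB2
After byte 3 (0x99): reg=0xD1
After byte 4 (0x7E): reg=0x44

Answer: 0x44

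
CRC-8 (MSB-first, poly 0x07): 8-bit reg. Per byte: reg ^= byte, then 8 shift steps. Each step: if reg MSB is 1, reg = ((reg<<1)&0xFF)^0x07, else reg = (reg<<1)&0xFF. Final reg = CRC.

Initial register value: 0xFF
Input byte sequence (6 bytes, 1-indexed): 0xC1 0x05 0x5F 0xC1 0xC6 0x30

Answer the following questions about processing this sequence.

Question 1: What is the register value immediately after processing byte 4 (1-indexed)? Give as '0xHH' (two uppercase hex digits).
After byte 1 (0xC1): reg=0xBA
After byte 2 (0x05): reg=0x34
After byte 3 (0x5F): reg=0x16
After byte 4 (0xC1): reg=0x2B

Answer: 0x2B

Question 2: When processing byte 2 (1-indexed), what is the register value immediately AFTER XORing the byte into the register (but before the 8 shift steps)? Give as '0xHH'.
Answer: 0xBF

Derivation:
Register before byte 2: 0xBA
Byte 2: 0x05
0xBA XOR 0x05 = 0xBF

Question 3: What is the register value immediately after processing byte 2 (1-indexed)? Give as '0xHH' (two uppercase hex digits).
Answer: 0x34

Derivation:
After byte 1 (0xC1): reg=0xBA
After byte 2 (0x05): reg=0x34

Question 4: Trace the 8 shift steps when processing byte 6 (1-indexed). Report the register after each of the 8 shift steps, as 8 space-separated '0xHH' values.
Answer: 0x7D 0xFA 0xF3 0xE1 0xC5 0x8D 0x1D 0x3A

Derivation:
After byte 1 (0xC1): reg=0xBA
After byte 2 (0x05): reg=0x34
After byte 3 (0x5F): reg=0x16
After byte 4 (0xC1): reg=0x2B
After byte 5 (0xC6): reg=0x8D
Register before byte 6: 0x8D
After XOR with byte 0x30: 0xBD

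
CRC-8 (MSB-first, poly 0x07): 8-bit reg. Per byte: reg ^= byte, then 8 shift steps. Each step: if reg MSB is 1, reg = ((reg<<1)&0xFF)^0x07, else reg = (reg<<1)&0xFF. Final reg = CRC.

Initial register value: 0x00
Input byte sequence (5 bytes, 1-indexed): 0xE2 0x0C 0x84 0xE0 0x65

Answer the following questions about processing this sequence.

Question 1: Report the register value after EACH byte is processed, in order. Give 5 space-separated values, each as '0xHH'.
0xA0 0x4D 0x71 0xFE 0xC8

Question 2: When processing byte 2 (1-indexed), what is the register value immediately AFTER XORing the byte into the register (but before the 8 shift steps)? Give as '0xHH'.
Register before byte 2: 0xA0
Byte 2: 0x0C
0xA0 XOR 0x0C = 0xAC

Answer: 0xAC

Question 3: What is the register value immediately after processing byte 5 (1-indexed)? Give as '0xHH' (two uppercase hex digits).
Answer: 0xC8

Derivation:
After byte 1 (0xE2): reg=0xA0
After byte 2 (0x0C): reg=0x4D
After byte 3 (0x84): reg=0x71
After byte 4 (0xE0): reg=0xFE
After byte 5 (0x65): reg=0xC8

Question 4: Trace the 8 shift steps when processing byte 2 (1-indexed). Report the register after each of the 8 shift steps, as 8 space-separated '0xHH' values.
Answer: 0x5F 0xBE 0x7B 0xF6 0xEB 0xD1 0xA5 0x4D

Derivation:
After byte 1 (0xE2): reg=0xA0
Register before byte 2: 0xA0
After XOR with byte 0x0C: 0xAC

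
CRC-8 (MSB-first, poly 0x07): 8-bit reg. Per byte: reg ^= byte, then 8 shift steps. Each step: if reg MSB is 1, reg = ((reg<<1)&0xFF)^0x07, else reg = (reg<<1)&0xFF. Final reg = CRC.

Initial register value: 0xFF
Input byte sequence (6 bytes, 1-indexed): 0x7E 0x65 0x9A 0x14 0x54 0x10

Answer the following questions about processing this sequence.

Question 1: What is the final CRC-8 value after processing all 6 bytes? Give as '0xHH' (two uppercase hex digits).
After byte 1 (0x7E): reg=0x8E
After byte 2 (0x65): reg=0x9F
After byte 3 (0x9A): reg=0x1B
After byte 4 (0x14): reg=0x2D
After byte 5 (0x54): reg=0x68
After byte 6 (0x10): reg=0x6F

Answer: 0x6F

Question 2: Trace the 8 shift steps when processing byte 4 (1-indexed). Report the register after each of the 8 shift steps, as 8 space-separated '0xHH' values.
After byte 1 (0x7E): reg=0x8E
After byte 2 (0x65): reg=0x9F
After byte 3 (0x9A): reg=0x1B
Register before byte 4: 0x1B
After XOR with byte 0x14: 0x0F

Answer: 0x1E 0x3C 0x78 0xF0 0xE7 0xC9 0x95 0x2D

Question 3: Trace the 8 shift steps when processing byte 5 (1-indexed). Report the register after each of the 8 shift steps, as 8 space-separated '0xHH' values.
Answer: 0xF2 0xE3 0xC1 0x85 0x0D 0x1A 0x34 0x68

Derivation:
After byte 1 (0x7E): reg=0x8E
After byte 2 (0x65): reg=0x9F
After byte 3 (0x9A): reg=0x1B
After byte 4 (0x14): reg=0x2D
Register before byte 5: 0x2D
After XOR with byte 0x54: 0x79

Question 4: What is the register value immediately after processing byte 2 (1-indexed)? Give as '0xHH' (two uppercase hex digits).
After byte 1 (0x7E): reg=0x8E
After byte 2 (0x65): reg=0x9F

Answer: 0x9F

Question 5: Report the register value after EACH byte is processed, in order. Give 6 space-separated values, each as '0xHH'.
0x8E 0x9F 0x1B 0x2D 0x68 0x6F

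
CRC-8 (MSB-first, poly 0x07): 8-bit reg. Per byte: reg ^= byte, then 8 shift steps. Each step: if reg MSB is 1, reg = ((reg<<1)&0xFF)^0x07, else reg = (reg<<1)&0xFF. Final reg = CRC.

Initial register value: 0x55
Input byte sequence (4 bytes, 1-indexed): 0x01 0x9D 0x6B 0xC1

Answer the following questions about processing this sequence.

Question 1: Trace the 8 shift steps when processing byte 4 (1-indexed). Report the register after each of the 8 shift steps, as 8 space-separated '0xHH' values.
Answer: 0xA0 0x47 0x8E 0x1B 0x36 0x6C 0xD8 0xB7

Derivation:
After byte 1 (0x01): reg=0xAB
After byte 2 (0x9D): reg=0x82
After byte 3 (0x6B): reg=0x91
Register before byte 4: 0x91
After XOR with byte 0xC1: 0x50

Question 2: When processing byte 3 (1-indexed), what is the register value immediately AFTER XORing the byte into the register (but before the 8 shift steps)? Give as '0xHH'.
Register before byte 3: 0x82
Byte 3: 0x6B
0x82 XOR 0x6B = 0xE9

Answer: 0xE9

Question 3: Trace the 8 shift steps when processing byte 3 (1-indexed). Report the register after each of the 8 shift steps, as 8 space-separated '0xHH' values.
Answer: 0xD5 0xAD 0x5D 0xBA 0x73 0xE6 0xCB 0x91

Derivation:
After byte 1 (0x01): reg=0xAB
After byte 2 (0x9D): reg=0x82
Register before byte 3: 0x82
After XOR with byte 0x6B: 0xE9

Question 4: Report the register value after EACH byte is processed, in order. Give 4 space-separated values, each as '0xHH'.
0xAB 0x82 0x91 0xB7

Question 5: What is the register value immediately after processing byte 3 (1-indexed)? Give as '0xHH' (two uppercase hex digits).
Answer: 0x91

Derivation:
After byte 1 (0x01): reg=0xAB
After byte 2 (0x9D): reg=0x82
After byte 3 (0x6B): reg=0x91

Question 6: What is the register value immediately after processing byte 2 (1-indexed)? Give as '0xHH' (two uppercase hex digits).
Answer: 0x82

Derivation:
After byte 1 (0x01): reg=0xAB
After byte 2 (0x9D): reg=0x82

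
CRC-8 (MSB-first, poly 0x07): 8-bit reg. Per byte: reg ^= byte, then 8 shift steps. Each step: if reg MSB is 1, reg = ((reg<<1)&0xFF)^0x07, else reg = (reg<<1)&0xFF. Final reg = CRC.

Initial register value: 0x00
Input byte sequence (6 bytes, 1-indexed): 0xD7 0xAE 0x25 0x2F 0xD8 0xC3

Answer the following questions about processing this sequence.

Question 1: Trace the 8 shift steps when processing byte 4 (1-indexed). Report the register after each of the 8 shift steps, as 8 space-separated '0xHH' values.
After byte 1 (0xD7): reg=0x2B
After byte 2 (0xAE): reg=0x92
After byte 3 (0x25): reg=0x0C
Register before byte 4: 0x0C
After XOR with byte 0x2F: 0x23

Answer: 0x46 0x8C 0x1F 0x3E 0x7C 0xF8 0xF7 0xE9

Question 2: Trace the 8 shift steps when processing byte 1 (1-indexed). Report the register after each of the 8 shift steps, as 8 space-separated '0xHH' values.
Register before byte 1: 0x00
After XOR with byte 0xD7: 0xD7

Answer: 0xA9 0x55 0xAA 0x53 0xA6 0x4B 0x96 0x2B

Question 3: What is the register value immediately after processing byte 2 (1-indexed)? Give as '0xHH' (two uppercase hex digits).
After byte 1 (0xD7): reg=0x2B
After byte 2 (0xAE): reg=0x92

Answer: 0x92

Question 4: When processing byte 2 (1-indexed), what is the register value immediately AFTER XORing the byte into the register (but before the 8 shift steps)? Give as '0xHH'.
Answer: 0x85

Derivation:
Register before byte 2: 0x2B
Byte 2: 0xAE
0x2B XOR 0xAE = 0x85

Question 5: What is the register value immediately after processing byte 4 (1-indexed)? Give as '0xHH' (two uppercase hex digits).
After byte 1 (0xD7): reg=0x2B
After byte 2 (0xAE): reg=0x92
After byte 3 (0x25): reg=0x0C
After byte 4 (0x2F): reg=0xE9

Answer: 0xE9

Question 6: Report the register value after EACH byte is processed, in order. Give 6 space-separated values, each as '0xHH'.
0x2B 0x92 0x0C 0xE9 0x97 0xAB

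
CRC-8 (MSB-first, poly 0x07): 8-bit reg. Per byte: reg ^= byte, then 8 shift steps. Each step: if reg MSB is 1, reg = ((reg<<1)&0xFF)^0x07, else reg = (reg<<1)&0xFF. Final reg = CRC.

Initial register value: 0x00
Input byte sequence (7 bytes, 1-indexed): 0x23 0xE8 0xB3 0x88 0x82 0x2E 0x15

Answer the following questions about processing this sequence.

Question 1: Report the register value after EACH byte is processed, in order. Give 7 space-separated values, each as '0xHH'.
0xE9 0x07 0x05 0xAA 0xD8 0xCC 0x01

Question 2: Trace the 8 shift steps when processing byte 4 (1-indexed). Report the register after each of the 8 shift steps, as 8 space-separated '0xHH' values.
After byte 1 (0x23): reg=0xE9
After byte 2 (0xE8): reg=0x07
After byte 3 (0xB3): reg=0x05
Register before byte 4: 0x05
After XOR with byte 0x88: 0x8D

Answer: 0x1D 0x3A 0x74 0xE8 0xD7 0xA9 0x55 0xAA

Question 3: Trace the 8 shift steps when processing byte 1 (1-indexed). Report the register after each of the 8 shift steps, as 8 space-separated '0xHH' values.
Answer: 0x46 0x8C 0x1F 0x3E 0x7C 0xF8 0xF7 0xE9

Derivation:
Register before byte 1: 0x00
After XOR with byte 0x23: 0x23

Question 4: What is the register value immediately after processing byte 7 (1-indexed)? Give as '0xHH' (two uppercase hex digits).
After byte 1 (0x23): reg=0xE9
After byte 2 (0xE8): reg=0x07
After byte 3 (0xB3): reg=0x05
After byte 4 (0x88): reg=0xAA
After byte 5 (0x82): reg=0xD8
After byte 6 (0x2E): reg=0xCC
After byte 7 (0x15): reg=0x01

Answer: 0x01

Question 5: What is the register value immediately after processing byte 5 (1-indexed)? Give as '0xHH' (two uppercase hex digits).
After byte 1 (0x23): reg=0xE9
After byte 2 (0xE8): reg=0x07
After byte 3 (0xB3): reg=0x05
After byte 4 (0x88): reg=0xAA
After byte 5 (0x82): reg=0xD8

Answer: 0xD8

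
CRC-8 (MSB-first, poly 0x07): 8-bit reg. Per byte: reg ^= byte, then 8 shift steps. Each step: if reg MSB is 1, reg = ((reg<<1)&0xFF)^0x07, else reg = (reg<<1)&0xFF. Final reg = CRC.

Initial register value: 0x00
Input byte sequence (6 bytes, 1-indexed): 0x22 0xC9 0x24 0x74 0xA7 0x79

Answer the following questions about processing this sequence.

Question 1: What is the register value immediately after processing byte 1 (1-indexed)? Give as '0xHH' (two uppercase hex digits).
After byte 1 (0x22): reg=0xEE

Answer: 0xEE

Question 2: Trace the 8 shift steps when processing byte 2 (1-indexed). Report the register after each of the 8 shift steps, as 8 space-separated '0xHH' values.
After byte 1 (0x22): reg=0xEE
Register before byte 2: 0xEE
After XOR with byte 0xC9: 0x27

Answer: 0x4E 0x9C 0x3F 0x7E 0xFC 0xFF 0xF9 0xF5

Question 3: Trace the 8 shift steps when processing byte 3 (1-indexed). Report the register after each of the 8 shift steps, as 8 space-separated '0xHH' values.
Answer: 0xA5 0x4D 0x9A 0x33 0x66 0xCC 0x9F 0x39

Derivation:
After byte 1 (0x22): reg=0xEE
After byte 2 (0xC9): reg=0xF5
Register before byte 3: 0xF5
After XOR with byte 0x24: 0xD1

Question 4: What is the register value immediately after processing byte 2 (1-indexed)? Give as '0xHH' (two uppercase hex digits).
Answer: 0xF5

Derivation:
After byte 1 (0x22): reg=0xEE
After byte 2 (0xC9): reg=0xF5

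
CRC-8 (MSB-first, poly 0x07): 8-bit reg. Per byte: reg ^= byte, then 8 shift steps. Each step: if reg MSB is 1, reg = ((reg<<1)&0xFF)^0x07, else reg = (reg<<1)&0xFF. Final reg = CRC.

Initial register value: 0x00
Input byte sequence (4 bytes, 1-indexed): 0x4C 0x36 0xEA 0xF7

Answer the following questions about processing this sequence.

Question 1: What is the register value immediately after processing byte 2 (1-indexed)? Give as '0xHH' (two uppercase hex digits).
After byte 1 (0x4C): reg=0xE3
After byte 2 (0x36): reg=0x25

Answer: 0x25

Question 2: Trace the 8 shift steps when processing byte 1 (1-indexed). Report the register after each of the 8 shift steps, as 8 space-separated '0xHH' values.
Answer: 0x98 0x37 0x6E 0xDC 0xBF 0x79 0xF2 0xE3

Derivation:
Register before byte 1: 0x00
After XOR with byte 0x4C: 0x4C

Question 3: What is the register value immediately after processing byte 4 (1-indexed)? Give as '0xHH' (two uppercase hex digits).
Answer: 0xE5

Derivation:
After byte 1 (0x4C): reg=0xE3
After byte 2 (0x36): reg=0x25
After byte 3 (0xEA): reg=0x63
After byte 4 (0xF7): reg=0xE5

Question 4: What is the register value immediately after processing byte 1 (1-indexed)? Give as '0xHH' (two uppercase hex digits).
Answer: 0xE3

Derivation:
After byte 1 (0x4C): reg=0xE3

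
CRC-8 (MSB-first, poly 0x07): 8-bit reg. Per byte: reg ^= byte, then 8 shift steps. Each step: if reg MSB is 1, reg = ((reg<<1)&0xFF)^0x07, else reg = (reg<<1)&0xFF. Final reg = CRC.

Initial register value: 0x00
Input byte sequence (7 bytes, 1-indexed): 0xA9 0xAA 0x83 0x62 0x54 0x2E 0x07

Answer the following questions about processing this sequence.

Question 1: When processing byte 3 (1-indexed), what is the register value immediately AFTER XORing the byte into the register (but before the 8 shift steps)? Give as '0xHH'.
Register before byte 3: 0xFA
Byte 3: 0x83
0xFA XOR 0x83 = 0x79

Answer: 0x79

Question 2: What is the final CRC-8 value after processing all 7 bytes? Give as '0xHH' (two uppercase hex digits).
Answer: 0x7E

Derivation:
After byte 1 (0xA9): reg=0x56
After byte 2 (0xAA): reg=0xFA
After byte 3 (0x83): reg=0x68
After byte 4 (0x62): reg=0x36
After byte 5 (0x54): reg=0x29
After byte 6 (0x2E): reg=0x15
After byte 7 (0x07): reg=0x7E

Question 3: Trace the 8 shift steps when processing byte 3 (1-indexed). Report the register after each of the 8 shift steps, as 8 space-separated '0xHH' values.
Answer: 0xF2 0xE3 0xC1 0x85 0x0D 0x1A 0x34 0x68

Derivation:
After byte 1 (0xA9): reg=0x56
After byte 2 (0xAA): reg=0xFA
Register before byte 3: 0xFA
After XOR with byte 0x83: 0x79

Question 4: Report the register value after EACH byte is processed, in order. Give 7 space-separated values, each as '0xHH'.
0x56 0xFA 0x68 0x36 0x29 0x15 0x7E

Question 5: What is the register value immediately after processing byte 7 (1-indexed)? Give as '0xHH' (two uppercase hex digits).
After byte 1 (0xA9): reg=0x56
After byte 2 (0xAA): reg=0xFA
After byte 3 (0x83): reg=0x68
After byte 4 (0x62): reg=0x36
After byte 5 (0x54): reg=0x29
After byte 6 (0x2E): reg=0x15
After byte 7 (0x07): reg=0x7E

Answer: 0x7E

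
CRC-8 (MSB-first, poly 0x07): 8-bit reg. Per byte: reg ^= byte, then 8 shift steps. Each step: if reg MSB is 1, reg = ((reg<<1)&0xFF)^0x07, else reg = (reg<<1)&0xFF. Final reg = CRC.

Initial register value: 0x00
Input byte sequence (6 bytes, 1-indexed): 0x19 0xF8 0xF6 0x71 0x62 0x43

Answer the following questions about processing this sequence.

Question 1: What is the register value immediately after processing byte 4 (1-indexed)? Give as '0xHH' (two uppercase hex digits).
After byte 1 (0x19): reg=0x4F
After byte 2 (0xF8): reg=0x0C
After byte 3 (0xF6): reg=0xE8
After byte 4 (0x71): reg=0xC6

Answer: 0xC6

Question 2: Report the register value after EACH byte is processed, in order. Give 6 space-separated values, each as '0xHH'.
0x4F 0x0C 0xE8 0xC6 0x75 0x82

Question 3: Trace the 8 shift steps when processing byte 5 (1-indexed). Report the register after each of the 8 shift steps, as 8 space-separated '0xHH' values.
Answer: 0x4F 0x9E 0x3B 0x76 0xEC 0xDF 0xB9 0x75

Derivation:
After byte 1 (0x19): reg=0x4F
After byte 2 (0xF8): reg=0x0C
After byte 3 (0xF6): reg=0xE8
After byte 4 (0x71): reg=0xC6
Register before byte 5: 0xC6
After XOR with byte 0x62: 0xA4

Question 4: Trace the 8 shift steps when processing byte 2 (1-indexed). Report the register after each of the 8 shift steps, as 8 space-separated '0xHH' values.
After byte 1 (0x19): reg=0x4F
Register before byte 2: 0x4F
After XOR with byte 0xF8: 0xB7

Answer: 0x69 0xD2 0xA3 0x41 0x82 0x03 0x06 0x0C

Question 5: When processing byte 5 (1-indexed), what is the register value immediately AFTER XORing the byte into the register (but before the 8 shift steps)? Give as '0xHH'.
Register before byte 5: 0xC6
Byte 5: 0x62
0xC6 XOR 0x62 = 0xA4

Answer: 0xA4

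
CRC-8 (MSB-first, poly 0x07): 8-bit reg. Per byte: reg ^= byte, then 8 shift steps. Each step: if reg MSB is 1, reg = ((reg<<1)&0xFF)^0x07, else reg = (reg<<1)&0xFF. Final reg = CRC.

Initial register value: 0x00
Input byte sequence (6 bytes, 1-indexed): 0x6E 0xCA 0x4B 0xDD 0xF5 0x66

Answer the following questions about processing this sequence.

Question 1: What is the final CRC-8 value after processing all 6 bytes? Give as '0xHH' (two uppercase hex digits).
Answer: 0xB9

Derivation:
After byte 1 (0x6E): reg=0x0D
After byte 2 (0xCA): reg=0x5B
After byte 3 (0x4B): reg=0x70
After byte 4 (0xDD): reg=0x4A
After byte 5 (0xF5): reg=0x34
After byte 6 (0x66): reg=0xB9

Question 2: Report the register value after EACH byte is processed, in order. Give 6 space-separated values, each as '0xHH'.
0x0D 0x5B 0x70 0x4A 0x34 0xB9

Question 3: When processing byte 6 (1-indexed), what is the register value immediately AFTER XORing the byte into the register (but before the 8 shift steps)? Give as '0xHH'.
Answer: 0x52

Derivation:
Register before byte 6: 0x34
Byte 6: 0x66
0x34 XOR 0x66 = 0x52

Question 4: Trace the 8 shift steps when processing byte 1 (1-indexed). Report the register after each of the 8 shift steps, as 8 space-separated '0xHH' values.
Register before byte 1: 0x00
After XOR with byte 0x6E: 0x6E

Answer: 0xDC 0xBF 0x79 0xF2 0xE3 0xC1 0x85 0x0D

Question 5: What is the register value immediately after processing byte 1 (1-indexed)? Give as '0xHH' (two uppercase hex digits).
After byte 1 (0x6E): reg=0x0D

Answer: 0x0D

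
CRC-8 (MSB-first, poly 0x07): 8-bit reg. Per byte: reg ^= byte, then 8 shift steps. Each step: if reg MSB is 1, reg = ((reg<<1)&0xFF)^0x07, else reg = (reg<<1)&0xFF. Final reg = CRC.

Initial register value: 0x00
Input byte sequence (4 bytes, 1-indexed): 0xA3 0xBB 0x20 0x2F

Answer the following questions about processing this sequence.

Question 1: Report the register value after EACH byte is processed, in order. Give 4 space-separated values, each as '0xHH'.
0x60 0x0F 0xCD 0xA0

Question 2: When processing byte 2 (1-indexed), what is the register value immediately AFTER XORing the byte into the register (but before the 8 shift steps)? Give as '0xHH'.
Register before byte 2: 0x60
Byte 2: 0xBB
0x60 XOR 0xBB = 0xDB

Answer: 0xDB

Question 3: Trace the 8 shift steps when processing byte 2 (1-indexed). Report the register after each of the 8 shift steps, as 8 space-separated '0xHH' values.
After byte 1 (0xA3): reg=0x60
Register before byte 2: 0x60
After XOR with byte 0xBB: 0xDB

Answer: 0xB1 0x65 0xCA 0x93 0x21 0x42 0x84 0x0F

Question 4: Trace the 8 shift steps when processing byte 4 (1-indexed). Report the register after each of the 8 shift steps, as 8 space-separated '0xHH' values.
Answer: 0xC3 0x81 0x05 0x0A 0x14 0x28 0x50 0xA0

Derivation:
After byte 1 (0xA3): reg=0x60
After byte 2 (0xBB): reg=0x0F
After byte 3 (0x20): reg=0xCD
Register before byte 4: 0xCD
After XOR with byte 0x2F: 0xE2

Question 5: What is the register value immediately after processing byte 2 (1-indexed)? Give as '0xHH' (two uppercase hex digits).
Answer: 0x0F

Derivation:
After byte 1 (0xA3): reg=0x60
After byte 2 (0xBB): reg=0x0F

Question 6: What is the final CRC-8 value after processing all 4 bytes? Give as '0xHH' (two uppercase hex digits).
After byte 1 (0xA3): reg=0x60
After byte 2 (0xBB): reg=0x0F
After byte 3 (0x20): reg=0xCD
After byte 4 (0x2F): reg=0xA0

Answer: 0xA0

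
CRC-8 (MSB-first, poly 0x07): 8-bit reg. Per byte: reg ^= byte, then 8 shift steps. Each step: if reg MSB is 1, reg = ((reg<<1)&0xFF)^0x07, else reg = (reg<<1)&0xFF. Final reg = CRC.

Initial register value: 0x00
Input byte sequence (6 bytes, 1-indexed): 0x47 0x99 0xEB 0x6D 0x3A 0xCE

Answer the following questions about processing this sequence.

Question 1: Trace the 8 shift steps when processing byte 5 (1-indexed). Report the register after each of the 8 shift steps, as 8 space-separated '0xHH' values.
After byte 1 (0x47): reg=0xD2
After byte 2 (0x99): reg=0xF6
After byte 3 (0xEB): reg=0x53
After byte 4 (0x6D): reg=0xBA
Register before byte 5: 0xBA
After XOR with byte 0x3A: 0x80

Answer: 0x07 0x0E 0x1C 0x38 0x70 0xE0 0xC7 0x89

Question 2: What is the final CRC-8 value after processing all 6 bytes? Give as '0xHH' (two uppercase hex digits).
After byte 1 (0x47): reg=0xD2
After byte 2 (0x99): reg=0xF6
After byte 3 (0xEB): reg=0x53
After byte 4 (0x6D): reg=0xBA
After byte 5 (0x3A): reg=0x89
After byte 6 (0xCE): reg=0xD2

Answer: 0xD2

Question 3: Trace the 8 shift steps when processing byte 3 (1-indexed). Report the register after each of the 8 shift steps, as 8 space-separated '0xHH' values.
After byte 1 (0x47): reg=0xD2
After byte 2 (0x99): reg=0xF6
Register before byte 3: 0xF6
After XOR with byte 0xEB: 0x1D

Answer: 0x3A 0x74 0xE8 0xD7 0xA9 0x55 0xAA 0x53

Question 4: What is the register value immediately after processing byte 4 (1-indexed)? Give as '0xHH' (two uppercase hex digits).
After byte 1 (0x47): reg=0xD2
After byte 2 (0x99): reg=0xF6
After byte 3 (0xEB): reg=0x53
After byte 4 (0x6D): reg=0xBA

Answer: 0xBA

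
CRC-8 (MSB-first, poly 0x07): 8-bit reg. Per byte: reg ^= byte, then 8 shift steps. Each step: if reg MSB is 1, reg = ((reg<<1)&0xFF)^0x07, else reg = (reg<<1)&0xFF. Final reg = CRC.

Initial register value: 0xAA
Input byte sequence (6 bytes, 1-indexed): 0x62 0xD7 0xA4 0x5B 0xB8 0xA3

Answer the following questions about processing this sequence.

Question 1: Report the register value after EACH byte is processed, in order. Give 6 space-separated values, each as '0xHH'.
0x76 0x6E 0x78 0xE9 0xB0 0x79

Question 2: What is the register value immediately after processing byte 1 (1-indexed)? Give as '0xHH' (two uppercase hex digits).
Answer: 0x76

Derivation:
After byte 1 (0x62): reg=0x76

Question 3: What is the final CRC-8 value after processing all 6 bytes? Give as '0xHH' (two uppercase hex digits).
Answer: 0x79

Derivation:
After byte 1 (0x62): reg=0x76
After byte 2 (0xD7): reg=0x6E
After byte 3 (0xA4): reg=0x78
After byte 4 (0x5B): reg=0xE9
After byte 5 (0xB8): reg=0xB0
After byte 6 (0xA3): reg=0x79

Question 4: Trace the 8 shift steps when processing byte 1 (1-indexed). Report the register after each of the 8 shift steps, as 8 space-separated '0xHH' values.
Answer: 0x97 0x29 0x52 0xA4 0x4F 0x9E 0x3B 0x76

Derivation:
Register before byte 1: 0xAA
After XOR with byte 0x62: 0xC8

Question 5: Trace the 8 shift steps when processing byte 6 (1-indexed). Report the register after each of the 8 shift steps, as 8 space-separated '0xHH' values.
After byte 1 (0x62): reg=0x76
After byte 2 (0xD7): reg=0x6E
After byte 3 (0xA4): reg=0x78
After byte 4 (0x5B): reg=0xE9
After byte 5 (0xB8): reg=0xB0
Register before byte 6: 0xB0
After XOR with byte 0xA3: 0x13

Answer: 0x26 0x4C 0x98 0x37 0x6E 0xDC 0xBF 0x79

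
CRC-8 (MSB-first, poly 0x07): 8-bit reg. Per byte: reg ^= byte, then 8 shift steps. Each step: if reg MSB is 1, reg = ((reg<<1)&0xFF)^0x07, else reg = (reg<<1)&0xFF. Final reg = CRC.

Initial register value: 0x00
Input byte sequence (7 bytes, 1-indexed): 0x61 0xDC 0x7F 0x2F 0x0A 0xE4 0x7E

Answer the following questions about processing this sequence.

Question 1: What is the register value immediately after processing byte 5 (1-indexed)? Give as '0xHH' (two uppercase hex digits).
Answer: 0x90

Derivation:
After byte 1 (0x61): reg=0x20
After byte 2 (0xDC): reg=0xFA
After byte 3 (0x7F): reg=0x92
After byte 4 (0x2F): reg=0x3A
After byte 5 (0x0A): reg=0x90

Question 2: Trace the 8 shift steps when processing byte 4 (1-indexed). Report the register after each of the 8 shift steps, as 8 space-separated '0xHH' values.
After byte 1 (0x61): reg=0x20
After byte 2 (0xDC): reg=0xFA
After byte 3 (0x7F): reg=0x92
Register before byte 4: 0x92
After XOR with byte 0x2F: 0xBD

Answer: 0x7D 0xFA 0xF3 0xE1 0xC5 0x8D 0x1D 0x3A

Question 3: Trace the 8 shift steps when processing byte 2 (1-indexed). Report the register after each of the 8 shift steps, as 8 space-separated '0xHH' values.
After byte 1 (0x61): reg=0x20
Register before byte 2: 0x20
After XOR with byte 0xDC: 0xFC

Answer: 0xFF 0xF9 0xF5 0xED 0xDD 0xBD 0x7D 0xFA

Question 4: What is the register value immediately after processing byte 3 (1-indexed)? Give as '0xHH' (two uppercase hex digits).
Answer: 0x92

Derivation:
After byte 1 (0x61): reg=0x20
After byte 2 (0xDC): reg=0xFA
After byte 3 (0x7F): reg=0x92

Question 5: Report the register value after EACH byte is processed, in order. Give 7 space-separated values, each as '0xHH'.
0x20 0xFA 0x92 0x3A 0x90 0x4B 0x8B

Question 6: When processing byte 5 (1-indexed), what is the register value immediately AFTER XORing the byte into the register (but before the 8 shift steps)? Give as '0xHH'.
Answer: 0x30

Derivation:
Register before byte 5: 0x3A
Byte 5: 0x0A
0x3A XOR 0x0A = 0x30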